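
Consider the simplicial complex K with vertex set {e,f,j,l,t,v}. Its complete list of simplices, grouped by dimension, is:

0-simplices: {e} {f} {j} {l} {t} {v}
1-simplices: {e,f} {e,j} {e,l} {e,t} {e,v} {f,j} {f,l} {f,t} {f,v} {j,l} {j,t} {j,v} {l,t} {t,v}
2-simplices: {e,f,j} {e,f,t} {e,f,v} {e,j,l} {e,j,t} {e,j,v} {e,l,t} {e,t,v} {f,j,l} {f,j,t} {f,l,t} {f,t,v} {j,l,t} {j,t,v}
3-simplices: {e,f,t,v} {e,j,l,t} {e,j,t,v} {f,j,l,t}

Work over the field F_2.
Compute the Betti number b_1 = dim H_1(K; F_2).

b_1=0

n_0=6 n_1=14 n_2=14 n_3=4  [Z2]
∂1: piv[ef,ej,el,et,ev] rk=5  ker:fj,fl,ft,fv,jl,jt,jv,lt,tv
∂2: piv[efj,eft,efv,ejl,ejt,ejv,elt,etv,fjl] rk=9  ker:fjt,flt,ftv,jlt,jtv
∂3: piv[eftv,ejlt,ejtv,fjlt] rk=4
b_1=(14−5)−9=0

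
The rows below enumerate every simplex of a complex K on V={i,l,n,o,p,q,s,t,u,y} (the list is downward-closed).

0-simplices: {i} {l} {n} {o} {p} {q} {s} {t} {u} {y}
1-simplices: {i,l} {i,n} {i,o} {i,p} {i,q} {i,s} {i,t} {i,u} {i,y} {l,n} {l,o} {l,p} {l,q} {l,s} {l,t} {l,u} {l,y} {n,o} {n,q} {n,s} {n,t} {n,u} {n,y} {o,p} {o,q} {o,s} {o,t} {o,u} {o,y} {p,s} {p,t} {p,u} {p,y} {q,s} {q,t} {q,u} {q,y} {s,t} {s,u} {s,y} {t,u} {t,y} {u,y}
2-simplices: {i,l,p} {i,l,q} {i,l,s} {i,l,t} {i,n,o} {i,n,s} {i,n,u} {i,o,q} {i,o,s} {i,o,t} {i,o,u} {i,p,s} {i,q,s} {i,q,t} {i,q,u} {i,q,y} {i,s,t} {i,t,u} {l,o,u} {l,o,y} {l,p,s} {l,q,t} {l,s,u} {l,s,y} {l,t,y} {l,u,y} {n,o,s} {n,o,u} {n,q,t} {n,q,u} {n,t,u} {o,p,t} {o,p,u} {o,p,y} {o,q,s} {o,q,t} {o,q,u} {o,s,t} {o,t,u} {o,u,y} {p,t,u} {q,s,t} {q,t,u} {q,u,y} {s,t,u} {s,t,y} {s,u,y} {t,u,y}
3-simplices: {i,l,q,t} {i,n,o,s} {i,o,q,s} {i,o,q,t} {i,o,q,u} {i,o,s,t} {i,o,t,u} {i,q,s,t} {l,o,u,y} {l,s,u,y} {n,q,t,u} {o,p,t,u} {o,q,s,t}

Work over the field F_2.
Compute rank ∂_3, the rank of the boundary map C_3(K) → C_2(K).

n_0=10 n_1=43 n_2=48 n_3=13  [Z2]
∂1: piv[il,in,io,ip,iq,is,it,iu,iy] rk=9  ker:ln,lo,lp,lq,ls,lt,lu,ly,no,nq,ns,nt,nu,ny,op,oq,os,ot,ou,oy,ps,pt,pu,py,qs,qt,qu,qy,st,su,sy,tu,ty,uy
∂2: piv[ilp,ilq,ils,ilt,ino,ins,inu,ioq,ios,iot,iou,ips,iqs,iqt,iqu,iqy,ist,itu,lou,loy,lsu,lsy,lty,luy,nqt,nqu,opt,opu,opy,quy,stu] rk=31  ker:lps,lqt,nos,nou,ntu,oqs,oqt,oqu,ost,otu,ouy,ptu,qst,qtu,sty,suy,tuy
∂3: piv[ilqt,inos,ioqs,ioqt,ioqu,iost,iotu,iqst,louy,lsuy,nqtu,optu] rk=12  ker:oqst
rk∂_3=12

rank∂_3=12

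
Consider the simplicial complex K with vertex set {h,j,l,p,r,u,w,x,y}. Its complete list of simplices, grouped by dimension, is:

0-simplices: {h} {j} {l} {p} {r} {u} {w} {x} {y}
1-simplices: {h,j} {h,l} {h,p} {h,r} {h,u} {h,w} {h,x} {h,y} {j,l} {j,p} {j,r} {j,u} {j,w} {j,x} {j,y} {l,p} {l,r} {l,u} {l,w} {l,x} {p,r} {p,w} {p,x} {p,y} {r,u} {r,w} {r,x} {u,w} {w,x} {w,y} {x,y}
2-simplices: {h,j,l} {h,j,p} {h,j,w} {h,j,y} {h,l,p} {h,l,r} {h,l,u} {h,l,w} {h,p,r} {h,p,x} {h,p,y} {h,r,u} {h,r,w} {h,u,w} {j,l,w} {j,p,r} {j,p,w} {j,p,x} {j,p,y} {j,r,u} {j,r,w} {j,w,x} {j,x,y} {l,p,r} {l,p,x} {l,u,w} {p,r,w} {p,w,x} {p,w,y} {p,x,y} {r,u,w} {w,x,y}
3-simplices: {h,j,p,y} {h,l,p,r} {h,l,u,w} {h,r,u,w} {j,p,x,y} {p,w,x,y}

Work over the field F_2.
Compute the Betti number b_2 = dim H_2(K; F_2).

n_0=9 n_1=31 n_2=32 n_3=6  [Z2]
∂1: piv[hj,hl,hp,hr,hu,hw,hx,hy] rk=8  ker:jl,jp,jr,ju,jw,jx,jy,lp,lr,lu,lw,lx,pr,pw,px,py,ru,rw,rx,uw,wx,wy,xy
∂2: piv[hjl,hjp,hjw,hjy,hlp,hlr,hlu,hlw,hpr,hpx,hpy,hru,hrw,huw,jpr,jpw,jpx,jru,jwx,jxy,lpx,pwy] rk=22  ker:jlw,jpy,jrw,lpr,luw,prw,pwx,pxy,ruw,wxy
∂3: piv[hjpy,hlpr,hluw,hruw,jpxy,pwxy] rk=6
b_2=(32−22)−6=4

b_2=4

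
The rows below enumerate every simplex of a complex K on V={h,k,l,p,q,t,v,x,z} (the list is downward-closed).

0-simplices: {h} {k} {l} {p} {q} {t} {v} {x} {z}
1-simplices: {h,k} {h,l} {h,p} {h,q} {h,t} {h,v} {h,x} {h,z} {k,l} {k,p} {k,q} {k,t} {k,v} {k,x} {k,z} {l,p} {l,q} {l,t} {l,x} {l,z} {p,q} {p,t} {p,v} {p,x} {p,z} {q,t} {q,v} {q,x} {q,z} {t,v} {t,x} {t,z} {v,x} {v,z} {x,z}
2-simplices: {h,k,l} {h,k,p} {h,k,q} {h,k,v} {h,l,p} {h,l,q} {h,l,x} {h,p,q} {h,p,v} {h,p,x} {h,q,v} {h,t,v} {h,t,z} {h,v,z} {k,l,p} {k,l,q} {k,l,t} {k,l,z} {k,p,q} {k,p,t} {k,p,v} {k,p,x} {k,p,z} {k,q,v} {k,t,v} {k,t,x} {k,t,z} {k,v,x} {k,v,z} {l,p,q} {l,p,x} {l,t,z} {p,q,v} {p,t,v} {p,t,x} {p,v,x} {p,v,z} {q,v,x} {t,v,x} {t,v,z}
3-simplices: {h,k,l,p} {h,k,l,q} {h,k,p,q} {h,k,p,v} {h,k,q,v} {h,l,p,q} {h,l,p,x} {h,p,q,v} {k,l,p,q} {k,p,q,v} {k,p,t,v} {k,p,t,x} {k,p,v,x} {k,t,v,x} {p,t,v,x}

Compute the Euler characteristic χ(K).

n_0=9 n_1=35 n_2=40 n_3=15
χ=+9−35+40−15=-1

χ(K)=-1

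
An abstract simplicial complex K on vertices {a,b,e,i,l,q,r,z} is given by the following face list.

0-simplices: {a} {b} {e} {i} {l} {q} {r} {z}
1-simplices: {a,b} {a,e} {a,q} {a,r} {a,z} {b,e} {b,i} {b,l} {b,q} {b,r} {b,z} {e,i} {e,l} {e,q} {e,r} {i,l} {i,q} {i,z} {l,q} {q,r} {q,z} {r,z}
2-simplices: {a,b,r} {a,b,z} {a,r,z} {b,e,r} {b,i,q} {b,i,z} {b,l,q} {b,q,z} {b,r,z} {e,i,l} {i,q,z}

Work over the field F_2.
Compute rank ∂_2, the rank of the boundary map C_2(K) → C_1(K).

n_0=8 n_1=22 n_2=11  [Z2]
∂1: piv[ab,ae,aq,ar,az,bi,bl] rk=7  ker:be,bq,br,bz,ei,el,eq,er,il,iq,iz,lq,qr,qz,rz
∂2: piv[abr,abz,arz,ber,biq,biz,blq,bqz,eil] rk=9  ker:brz,iqz
rk∂_2=9

rank∂_2=9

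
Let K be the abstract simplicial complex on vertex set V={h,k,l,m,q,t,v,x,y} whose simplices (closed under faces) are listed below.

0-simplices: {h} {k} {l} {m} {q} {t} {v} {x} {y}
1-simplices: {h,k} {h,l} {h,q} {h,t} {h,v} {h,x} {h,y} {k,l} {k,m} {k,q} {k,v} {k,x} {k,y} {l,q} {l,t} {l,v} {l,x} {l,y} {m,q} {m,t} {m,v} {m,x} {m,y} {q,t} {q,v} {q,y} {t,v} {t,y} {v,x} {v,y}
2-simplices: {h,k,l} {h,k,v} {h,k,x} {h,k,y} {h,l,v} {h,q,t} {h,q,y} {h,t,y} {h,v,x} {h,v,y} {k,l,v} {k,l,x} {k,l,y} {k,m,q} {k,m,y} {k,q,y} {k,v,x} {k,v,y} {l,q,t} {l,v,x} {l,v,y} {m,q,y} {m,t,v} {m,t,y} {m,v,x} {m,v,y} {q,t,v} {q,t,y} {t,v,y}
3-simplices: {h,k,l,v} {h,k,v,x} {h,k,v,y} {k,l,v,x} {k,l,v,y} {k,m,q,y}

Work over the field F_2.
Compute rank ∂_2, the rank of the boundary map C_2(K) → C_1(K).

rank∂_2=21

n_0=9 n_1=30 n_2=29 n_3=6  [Z2]
∂1: piv[hk,hl,hq,ht,hv,hx,hy,km] rk=8  ker:kl,kq,kv,kx,ky,lq,lt,lv,lx,ly,mq,mt,mv,mx,my,qt,qv,qy,tv,ty,vx,vy
∂2: piv[hkl,hkv,hkx,hky,hlv,hqt,hqy,hty,hvx,hvy,klx,kly,kmq,kmy,kqy,lqt,mtv,mty,mvx,mvy,qtv] rk=21  ker:klv,kvx,kvy,lvx,lvy,mqy,qty,tvy
∂3: piv[hklv,hkvx,hkvy,klvx,klvy,kmqy] rk=6
rk∂_2=21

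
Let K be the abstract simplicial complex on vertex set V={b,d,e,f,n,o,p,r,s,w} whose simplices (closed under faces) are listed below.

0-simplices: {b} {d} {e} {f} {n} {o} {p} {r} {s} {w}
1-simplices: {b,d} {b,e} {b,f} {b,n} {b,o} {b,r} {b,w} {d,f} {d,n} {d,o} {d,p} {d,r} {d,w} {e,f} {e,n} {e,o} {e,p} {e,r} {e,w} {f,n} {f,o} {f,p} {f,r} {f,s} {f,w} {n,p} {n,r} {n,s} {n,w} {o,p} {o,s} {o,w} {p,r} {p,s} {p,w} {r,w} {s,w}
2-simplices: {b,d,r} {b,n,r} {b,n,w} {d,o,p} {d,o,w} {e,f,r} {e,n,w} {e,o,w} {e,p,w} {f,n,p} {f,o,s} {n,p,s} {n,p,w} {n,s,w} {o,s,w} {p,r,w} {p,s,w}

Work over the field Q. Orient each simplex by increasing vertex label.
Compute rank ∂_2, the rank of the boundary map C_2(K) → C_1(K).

rank∂_2=16

n_0=10 n_1=37 n_2=17  [Q]
∂1: piv[bd,be,bf,bn,bo,br,bw,dp,fs] rk=9  ker:df,dn,do,dr,dw,ef,en,eo,ep,er,ew,fn,fo,fp,fr,fw,np,nr,ns,nw,op,os,ow,pr,ps,pw,rw,sw
∂2: piv[bdr,bnr,bnw,dop,dow,efr,enw,eow,epw,fnp,fos,nps,npw,nsw,osw,prw] rk=16  ker:psw
rk∂_2=16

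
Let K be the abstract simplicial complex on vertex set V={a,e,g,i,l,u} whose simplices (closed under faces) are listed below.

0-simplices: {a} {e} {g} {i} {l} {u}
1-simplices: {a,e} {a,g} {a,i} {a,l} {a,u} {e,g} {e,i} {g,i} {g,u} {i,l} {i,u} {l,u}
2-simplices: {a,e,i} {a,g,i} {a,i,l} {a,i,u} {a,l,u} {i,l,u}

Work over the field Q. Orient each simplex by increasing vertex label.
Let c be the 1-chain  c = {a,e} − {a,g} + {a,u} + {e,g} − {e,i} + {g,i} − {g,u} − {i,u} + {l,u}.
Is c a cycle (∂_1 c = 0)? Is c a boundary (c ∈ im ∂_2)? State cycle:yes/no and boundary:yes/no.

cycle:no boundary:no

n_0=6 n_1=12 n_2=6  [Q]
∂1: piv[ae,ag,ai,al,au] rk=5  ker:eg,ei,gi,gu,il,iu,lu
∂2: piv[aei,agi,ail,aiu,alu] rk=5  ker:ilu
∂1c = −{a} + {e} + {i} − {l}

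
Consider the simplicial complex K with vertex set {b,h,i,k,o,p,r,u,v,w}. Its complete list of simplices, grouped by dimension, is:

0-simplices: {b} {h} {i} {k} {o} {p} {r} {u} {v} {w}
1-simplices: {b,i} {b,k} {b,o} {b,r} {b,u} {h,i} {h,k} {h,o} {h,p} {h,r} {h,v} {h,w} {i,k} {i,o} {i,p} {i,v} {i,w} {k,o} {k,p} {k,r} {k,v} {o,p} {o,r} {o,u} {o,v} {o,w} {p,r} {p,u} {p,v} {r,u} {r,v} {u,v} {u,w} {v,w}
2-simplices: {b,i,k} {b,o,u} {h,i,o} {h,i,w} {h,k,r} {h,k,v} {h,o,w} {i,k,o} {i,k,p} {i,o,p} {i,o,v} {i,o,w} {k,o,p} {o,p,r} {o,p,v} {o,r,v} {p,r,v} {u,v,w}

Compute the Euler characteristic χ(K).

n_0=10 n_1=34 n_2=18
χ=+10−34+18=-6

χ(K)=-6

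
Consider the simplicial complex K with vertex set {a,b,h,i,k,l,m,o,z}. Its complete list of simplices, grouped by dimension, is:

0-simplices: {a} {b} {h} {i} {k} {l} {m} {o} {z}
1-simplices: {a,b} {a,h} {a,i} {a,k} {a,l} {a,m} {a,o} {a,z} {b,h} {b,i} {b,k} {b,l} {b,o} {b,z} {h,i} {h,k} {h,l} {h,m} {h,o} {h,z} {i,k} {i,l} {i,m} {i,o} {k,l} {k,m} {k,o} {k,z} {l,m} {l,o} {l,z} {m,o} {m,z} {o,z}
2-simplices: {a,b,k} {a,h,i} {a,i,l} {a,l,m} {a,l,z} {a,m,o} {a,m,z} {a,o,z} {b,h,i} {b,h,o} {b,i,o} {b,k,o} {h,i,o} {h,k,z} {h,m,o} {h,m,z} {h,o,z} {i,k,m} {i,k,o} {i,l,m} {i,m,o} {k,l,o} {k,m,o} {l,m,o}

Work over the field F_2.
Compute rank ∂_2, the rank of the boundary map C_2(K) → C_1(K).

n_0=9 n_1=34 n_2=24  [Z2]
∂1: piv[ab,ah,ai,ak,al,am,ao,az] rk=8  ker:bh,bi,bk,bl,bo,bz,hi,hk,hl,hm,ho,hz,ik,il,im,io,kl,km,ko,kz,lm,lo,lz,mo,mz,oz
∂2: piv[abk,ahi,ail,alm,alz,amo,amz,aoz,bhi,bho,bio,bko,hkz,hmo,hmz,ikm,iko,ilm,imo,klo,lmo] rk=21  ker:hio,hoz,kmo
rk∂_2=21

rank∂_2=21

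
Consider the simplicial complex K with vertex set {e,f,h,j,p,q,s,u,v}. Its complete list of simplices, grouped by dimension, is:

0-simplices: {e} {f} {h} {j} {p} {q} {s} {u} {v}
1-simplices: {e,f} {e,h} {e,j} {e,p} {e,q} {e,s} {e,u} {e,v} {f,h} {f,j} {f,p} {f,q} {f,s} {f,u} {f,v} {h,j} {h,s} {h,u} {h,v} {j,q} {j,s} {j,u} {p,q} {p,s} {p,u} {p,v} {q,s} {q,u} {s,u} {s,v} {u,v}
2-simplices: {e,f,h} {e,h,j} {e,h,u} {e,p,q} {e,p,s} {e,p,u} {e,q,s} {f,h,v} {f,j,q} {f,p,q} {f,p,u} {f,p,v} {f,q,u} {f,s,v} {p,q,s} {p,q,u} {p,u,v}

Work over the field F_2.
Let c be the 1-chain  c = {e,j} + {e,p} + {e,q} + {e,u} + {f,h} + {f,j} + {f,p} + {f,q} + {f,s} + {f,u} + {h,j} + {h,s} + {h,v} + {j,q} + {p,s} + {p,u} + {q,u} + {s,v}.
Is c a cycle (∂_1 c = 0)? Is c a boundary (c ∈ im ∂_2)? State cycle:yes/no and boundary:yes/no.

n_0=9 n_1=31 n_2=17  [Z2]
∂1: piv[ef,eh,ej,ep,eq,es,eu,ev] rk=8  ker:fh,fj,fp,fq,fs,fu,fv,hj,hs,hu,hv,jq,js,ju,pq,ps,pu,pv,qs,qu,su,sv,uv
∂2: piv[efh,ehj,ehu,epq,eps,epu,eqs,fhv,fjq,fpq,fpu,fpv,fqu,fsv,puv] rk=15  ker:pqs,pqu
∂1c = 0
c vs im∂2: residual ≠ 0 ⇒ not boundary

cycle:yes boundary:no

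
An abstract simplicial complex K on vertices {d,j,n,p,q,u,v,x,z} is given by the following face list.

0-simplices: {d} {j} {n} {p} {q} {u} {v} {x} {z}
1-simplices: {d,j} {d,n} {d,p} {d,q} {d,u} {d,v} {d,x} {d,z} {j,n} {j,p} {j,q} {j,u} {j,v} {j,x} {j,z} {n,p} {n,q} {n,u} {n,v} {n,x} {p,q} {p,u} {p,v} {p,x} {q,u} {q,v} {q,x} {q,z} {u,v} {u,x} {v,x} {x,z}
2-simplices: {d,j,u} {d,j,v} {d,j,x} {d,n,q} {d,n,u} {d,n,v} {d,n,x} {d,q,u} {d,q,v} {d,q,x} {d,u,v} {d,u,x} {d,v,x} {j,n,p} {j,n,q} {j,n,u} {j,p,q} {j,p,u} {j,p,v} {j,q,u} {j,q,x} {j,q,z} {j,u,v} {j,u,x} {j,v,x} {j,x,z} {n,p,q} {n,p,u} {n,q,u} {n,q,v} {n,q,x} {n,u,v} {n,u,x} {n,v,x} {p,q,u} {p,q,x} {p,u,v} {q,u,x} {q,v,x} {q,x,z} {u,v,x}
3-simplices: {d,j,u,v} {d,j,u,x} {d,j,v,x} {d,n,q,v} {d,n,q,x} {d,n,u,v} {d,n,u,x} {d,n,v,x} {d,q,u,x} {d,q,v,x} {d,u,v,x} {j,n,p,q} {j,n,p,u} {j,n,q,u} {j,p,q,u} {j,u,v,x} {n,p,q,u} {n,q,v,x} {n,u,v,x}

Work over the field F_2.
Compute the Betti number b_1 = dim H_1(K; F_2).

n_0=9 n_1=32 n_2=41 n_3=19  [Z2]
∂1: piv[dj,dn,dp,dq,du,dv,dx,dz] rk=8  ker:jn,jp,jq,ju,jv,jx,jz,np,nq,nu,nv,nx,pq,pu,pv,px,qu,qv,qx,qz,uv,ux,vx,xz
∂2: piv[dju,djv,djx,dnq,dnu,dnv,dnx,dqu,dqv,dqx,duv,dux,dvx,jnp,jnq,jnu,jpq,jpu,jpv,jqz,jxz,pqx] rk=22  ker:jqu,jqx,juv,jux,jvx,npq,npu,nqu,nqv,nqx,nuv,nux,nvx,pqu,puv,qux,qvx,qxz,uvx
∂3: piv[djuv,djux,djvx,dnqv,dnqx,dnuv,dnux,dnvx,dqux,dqvx,duvx,jnpq,jnpu,jnqu,jpqu] rk=15  ker:juvx,npqu,nqvx,nuvx
b_1=(32−8)−22=2

b_1=2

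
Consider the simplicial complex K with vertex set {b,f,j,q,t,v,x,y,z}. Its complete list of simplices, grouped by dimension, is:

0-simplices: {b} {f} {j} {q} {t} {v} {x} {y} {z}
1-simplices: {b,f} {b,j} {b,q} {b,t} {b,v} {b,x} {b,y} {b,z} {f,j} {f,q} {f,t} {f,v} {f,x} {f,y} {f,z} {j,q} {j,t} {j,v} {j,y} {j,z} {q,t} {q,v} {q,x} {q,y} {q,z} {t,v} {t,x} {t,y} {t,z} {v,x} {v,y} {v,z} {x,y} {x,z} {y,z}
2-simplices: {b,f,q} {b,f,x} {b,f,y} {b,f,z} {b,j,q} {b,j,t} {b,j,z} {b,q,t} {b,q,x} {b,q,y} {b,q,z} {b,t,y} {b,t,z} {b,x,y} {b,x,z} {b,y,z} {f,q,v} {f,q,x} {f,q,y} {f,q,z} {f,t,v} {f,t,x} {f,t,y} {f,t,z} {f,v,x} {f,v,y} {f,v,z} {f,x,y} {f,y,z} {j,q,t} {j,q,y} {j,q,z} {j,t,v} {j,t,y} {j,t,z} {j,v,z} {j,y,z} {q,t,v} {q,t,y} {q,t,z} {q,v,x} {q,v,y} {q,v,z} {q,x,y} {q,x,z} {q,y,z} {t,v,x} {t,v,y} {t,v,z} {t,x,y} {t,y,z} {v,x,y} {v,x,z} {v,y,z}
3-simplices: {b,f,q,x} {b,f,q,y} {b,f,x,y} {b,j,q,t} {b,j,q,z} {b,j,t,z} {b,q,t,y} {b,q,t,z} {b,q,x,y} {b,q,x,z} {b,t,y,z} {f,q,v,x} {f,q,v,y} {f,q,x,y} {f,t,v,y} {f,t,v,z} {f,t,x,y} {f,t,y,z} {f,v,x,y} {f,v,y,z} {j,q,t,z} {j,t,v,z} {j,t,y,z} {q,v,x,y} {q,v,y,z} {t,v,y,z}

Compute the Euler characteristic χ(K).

χ(K)=2

n_0=9 n_1=35 n_2=54 n_3=26
χ=+9−35+54−26=2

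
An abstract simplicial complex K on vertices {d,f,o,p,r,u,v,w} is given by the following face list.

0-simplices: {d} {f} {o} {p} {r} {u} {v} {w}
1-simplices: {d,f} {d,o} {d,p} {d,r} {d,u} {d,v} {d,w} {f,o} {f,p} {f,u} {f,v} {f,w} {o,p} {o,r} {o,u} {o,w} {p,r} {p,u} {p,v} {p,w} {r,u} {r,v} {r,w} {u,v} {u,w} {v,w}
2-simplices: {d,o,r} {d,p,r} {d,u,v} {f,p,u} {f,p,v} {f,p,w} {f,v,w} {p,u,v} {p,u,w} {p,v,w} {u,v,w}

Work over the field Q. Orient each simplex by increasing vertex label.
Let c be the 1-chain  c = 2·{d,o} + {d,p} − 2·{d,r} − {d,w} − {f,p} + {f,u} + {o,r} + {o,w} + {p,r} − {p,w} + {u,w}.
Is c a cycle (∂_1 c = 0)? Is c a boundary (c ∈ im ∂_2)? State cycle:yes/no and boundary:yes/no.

n_0=8 n_1=26 n_2=11  [Q]
∂1: piv[df,do,dp,dr,du,dv,dw] rk=7  ker:fo,fp,fu,fv,fw,op,or,ou,ow,pr,pu,pv,pw,ru,rv,rw,uv,uw,vw
∂2: piv[dor,dpr,duv,fpu,fpv,fpw,fvw,puv,puw] rk=9  ker:pvw,uvw
∂1c = 0
c vs im∂2: residual ≠ 0 ⇒ not boundary

cycle:yes boundary:no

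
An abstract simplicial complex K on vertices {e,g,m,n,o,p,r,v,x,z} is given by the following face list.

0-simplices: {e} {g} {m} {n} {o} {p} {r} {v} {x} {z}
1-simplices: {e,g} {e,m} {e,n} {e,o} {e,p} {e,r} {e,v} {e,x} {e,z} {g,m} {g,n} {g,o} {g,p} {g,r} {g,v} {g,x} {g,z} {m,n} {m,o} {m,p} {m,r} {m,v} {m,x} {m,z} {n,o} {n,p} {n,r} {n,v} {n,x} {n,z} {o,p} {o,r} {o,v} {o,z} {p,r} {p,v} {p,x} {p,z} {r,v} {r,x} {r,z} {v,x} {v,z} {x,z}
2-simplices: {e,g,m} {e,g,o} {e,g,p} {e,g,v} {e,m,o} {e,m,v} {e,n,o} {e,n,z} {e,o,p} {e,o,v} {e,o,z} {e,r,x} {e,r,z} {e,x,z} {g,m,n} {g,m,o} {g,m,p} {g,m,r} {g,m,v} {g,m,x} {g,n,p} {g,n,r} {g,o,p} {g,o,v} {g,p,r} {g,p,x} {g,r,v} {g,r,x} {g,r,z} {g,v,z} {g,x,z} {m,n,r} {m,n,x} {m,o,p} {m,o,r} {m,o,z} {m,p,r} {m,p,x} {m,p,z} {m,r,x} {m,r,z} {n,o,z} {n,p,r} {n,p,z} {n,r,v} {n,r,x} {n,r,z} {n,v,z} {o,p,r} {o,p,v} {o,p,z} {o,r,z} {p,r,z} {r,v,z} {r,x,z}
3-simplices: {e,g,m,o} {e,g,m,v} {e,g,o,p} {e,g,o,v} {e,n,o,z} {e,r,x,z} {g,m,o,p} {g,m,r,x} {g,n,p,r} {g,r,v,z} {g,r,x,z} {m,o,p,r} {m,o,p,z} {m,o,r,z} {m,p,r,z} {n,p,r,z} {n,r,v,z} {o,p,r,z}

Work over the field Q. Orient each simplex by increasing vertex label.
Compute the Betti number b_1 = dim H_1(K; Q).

b_1=1

n_0=10 n_1=44 n_2=55 n_3=18  [Q]
∂1: piv[eg,em,en,eo,ep,er,ev,ex,ez] rk=9  ker:gm,gn,go,gp,gr,gv,gx,gz,mn,mo,mp,mr,mv,mx,mz,no,np,nr,nv,nx,nz,op,or,ov,oz,pr,pv,px,pz,rv,rx,rz,vx,vz,xz
∂2: piv[egm,ego,egp,egv,emo,emv,eno,enz,eop,eov,eoz,erx,erz,exz,gmn,gmp,gmr,gmx,gnp,gnr,gpr,gpx,grv,grx,grz,gvz,mnx,mor,moz,mpz,mrz,npz,nrv,opv] rk=34  ker:gmo,gmv,gop,gov,gxz,mnr,mop,mpr,mpx,mrx,noz,npr,nrx,nrz,nvz,opr,opz,orz,prz,rvz,rxz
∂3: piv[egmo,egmv,egop,egov,enoz,erxz,gmop,gmrx,gnpr,grvz,grxz,mopr,mopz,morz,mprz,nprz,nrvz] rk=17  ker:oprz
b_1=(44−9)−34=1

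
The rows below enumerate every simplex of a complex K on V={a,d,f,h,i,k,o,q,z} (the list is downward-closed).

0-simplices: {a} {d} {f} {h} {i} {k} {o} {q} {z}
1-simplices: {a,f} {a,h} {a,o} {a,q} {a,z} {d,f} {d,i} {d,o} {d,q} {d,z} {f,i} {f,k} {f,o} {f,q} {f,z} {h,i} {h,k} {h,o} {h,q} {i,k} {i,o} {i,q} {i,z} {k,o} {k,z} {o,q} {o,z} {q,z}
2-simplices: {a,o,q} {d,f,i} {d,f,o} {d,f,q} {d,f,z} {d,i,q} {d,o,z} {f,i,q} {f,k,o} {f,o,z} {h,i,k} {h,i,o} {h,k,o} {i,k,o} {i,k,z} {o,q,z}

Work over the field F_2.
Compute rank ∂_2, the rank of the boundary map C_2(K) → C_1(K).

rank∂_2=13

n_0=9 n_1=28 n_2=16  [Z2]
∂1: piv[af,ah,ao,aq,az,df,di,fk] rk=8  ker:do,dq,dz,fi,fo,fq,fz,hi,hk,ho,hq,ik,io,iq,iz,ko,kz,oq,oz,qz
∂2: piv[aoq,dfi,dfo,dfq,dfz,diq,doz,fko,hik,hio,hko,ikz,oqz] rk=13  ker:fiq,foz,iko
rk∂_2=13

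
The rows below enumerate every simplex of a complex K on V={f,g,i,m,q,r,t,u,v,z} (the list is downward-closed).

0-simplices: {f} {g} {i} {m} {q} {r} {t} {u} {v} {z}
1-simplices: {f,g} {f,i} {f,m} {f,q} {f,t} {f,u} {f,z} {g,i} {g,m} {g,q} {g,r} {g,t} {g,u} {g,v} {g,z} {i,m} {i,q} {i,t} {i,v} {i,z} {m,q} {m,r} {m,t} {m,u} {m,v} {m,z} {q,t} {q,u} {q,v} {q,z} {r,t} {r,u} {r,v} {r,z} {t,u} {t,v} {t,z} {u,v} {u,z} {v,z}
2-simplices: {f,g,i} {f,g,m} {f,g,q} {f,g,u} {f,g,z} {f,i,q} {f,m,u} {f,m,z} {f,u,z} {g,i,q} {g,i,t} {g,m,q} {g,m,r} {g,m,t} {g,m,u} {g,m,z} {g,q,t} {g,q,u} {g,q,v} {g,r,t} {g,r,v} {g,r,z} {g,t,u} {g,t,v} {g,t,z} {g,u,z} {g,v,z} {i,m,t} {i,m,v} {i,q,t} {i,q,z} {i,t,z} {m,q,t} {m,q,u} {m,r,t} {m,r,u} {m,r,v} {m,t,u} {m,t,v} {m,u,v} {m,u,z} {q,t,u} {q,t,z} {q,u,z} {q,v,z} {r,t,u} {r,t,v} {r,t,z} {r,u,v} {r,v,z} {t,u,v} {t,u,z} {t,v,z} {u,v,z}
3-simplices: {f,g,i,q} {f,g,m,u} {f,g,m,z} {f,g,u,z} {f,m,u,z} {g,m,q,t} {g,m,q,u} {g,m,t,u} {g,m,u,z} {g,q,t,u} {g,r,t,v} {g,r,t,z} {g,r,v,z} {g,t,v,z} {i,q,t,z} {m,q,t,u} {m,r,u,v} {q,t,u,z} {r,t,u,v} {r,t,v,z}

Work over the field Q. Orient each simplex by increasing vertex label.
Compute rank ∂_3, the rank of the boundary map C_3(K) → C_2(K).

n_0=10 n_1=40 n_2=54 n_3=20  [Q]
∂1: piv[fg,fi,fm,fq,ft,fu,fz,gr,gv] rk=9  ker:gi,gm,gq,gt,gu,gz,im,iq,it,iv,iz,mq,mr,mt,mu,mv,mz,qt,qu,qv,qz,rt,ru,rv,rz,tu,tv,tz,uv,uz,vz
∂2: piv[fgi,fgm,fgq,fgu,fgz,fiq,fmu,fmz,fuz,git,gmq,gmr,gmt,gqt,gqu,gqv,grt,grv,grz,gtu,gtv,gtz,gvz,imt,imv,iqz,itz,mru,mrv,muv] rk=30  ker:giq,gmu,gmz,guz,iqt,mqt,mqu,mrt,mtu,mtv,muz,qtu,qtz,quz,qvz,rtu,rtv,rtz,ruv,rvz,tuv,tuz,tvz,uvz
∂3: piv[fgiq,fgmu,fgmz,fguz,fmuz,gmqt,gmqu,gmtu,gqtu,grtv,grtz,grvz,gtvz,iqtz,mruv,qtuz,rtuv] rk=17  ker:gmuz,mqtu,rtvz
rk∂_3=17

rank∂_3=17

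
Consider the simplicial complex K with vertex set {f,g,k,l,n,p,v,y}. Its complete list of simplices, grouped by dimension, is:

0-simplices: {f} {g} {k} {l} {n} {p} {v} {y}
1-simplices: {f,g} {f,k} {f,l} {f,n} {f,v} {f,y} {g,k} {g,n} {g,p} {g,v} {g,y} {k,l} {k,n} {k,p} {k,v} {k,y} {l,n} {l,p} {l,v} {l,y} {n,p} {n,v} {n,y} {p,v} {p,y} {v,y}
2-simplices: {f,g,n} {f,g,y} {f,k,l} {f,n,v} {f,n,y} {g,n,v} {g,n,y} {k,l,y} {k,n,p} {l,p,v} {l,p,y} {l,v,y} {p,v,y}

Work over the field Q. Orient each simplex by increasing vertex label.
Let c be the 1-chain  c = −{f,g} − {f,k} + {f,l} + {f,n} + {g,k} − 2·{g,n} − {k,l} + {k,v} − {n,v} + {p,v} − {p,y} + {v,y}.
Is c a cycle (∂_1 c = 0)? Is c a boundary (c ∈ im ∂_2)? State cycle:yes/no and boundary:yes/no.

n_0=8 n_1=26 n_2=13  [Q]
∂1: piv[fg,fk,fl,fn,fv,fy,gp] rk=7  ker:gk,gn,gv,gy,kl,kn,kp,kv,ky,ln,lp,lv,ly,np,nv,ny,pv,py,vy
∂2: piv[fgn,fgy,fkl,fnv,fny,gnv,kly,knp,lpv,lpy,lvy] rk=11  ker:gny,pvy
∂1c = 0
c vs im∂2: residual ≠ 0 ⇒ not boundary

cycle:yes boundary:no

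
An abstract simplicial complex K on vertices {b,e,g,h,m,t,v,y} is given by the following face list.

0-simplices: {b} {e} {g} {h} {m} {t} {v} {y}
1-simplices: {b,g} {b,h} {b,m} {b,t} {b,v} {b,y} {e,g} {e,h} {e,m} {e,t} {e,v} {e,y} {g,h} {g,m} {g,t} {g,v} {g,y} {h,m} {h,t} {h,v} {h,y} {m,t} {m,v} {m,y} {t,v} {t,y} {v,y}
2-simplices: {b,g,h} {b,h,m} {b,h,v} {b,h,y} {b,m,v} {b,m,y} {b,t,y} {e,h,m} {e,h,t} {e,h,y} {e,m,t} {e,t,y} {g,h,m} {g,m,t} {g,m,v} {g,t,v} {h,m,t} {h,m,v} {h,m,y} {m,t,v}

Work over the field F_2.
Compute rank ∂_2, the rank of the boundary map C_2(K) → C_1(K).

n_0=8 n_1=27 n_2=20  [Z2]
∂1: piv[bg,bh,bm,bt,bv,by,eg] rk=7  ker:eh,em,et,ev,ey,gh,gm,gt,gv,gy,hm,ht,hv,hy,mt,mv,my,tv,ty,vy
∂2: piv[bgh,bhm,bhv,bhy,bmv,bmy,bty,ehm,eht,ehy,emt,ety,ghm,gmt,gmv,gtv] rk=16  ker:hmt,hmv,hmy,mtv
rk∂_2=16

rank∂_2=16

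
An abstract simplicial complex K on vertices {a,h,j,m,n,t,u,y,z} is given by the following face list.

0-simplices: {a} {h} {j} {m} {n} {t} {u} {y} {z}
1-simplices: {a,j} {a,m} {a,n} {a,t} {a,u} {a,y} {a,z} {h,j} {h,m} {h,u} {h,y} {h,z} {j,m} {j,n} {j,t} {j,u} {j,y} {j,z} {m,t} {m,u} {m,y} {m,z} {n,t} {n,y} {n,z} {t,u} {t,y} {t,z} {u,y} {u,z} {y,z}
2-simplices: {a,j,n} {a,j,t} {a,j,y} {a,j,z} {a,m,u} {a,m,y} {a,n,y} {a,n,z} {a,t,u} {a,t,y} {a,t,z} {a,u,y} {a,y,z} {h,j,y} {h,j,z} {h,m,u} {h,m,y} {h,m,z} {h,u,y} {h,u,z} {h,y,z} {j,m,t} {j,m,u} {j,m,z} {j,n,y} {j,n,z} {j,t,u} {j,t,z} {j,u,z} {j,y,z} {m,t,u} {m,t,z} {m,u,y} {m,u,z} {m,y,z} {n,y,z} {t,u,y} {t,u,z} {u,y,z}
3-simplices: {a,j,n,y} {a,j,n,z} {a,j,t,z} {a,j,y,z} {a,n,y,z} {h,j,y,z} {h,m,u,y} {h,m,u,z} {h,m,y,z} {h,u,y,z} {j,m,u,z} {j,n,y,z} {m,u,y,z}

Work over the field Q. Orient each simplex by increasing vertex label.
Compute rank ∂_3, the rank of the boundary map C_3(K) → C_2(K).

rank∂_3=11

n_0=9 n_1=31 n_2=39 n_3=13  [Q]
∂1: piv[aj,am,an,at,au,ay,az,hj] rk=8  ker:hm,hu,hy,hz,jm,jn,jt,ju,jy,jz,mt,mu,my,mz,nt,ny,nz,tu,ty,tz,uy,uz,yz
∂2: piv[ajn,ajt,ajy,ajz,amu,amy,any,anz,atu,aty,atz,auy,ayz,hjy,hjz,hmu,hmy,hmz,huz,jmt,jmu,jmz] rk=22  ker:huy,hyz,jny,jnz,jtu,jtz,juz,jyz,mtu,mtz,muy,muz,myz,nyz,tuy,tuz,uyz
∂3: piv[ajny,ajnz,ajtz,ajyz,anyz,hjyz,hmuy,hmuz,hmyz,huyz,jmuz] rk=11  ker:jnyz,muyz
rk∂_3=11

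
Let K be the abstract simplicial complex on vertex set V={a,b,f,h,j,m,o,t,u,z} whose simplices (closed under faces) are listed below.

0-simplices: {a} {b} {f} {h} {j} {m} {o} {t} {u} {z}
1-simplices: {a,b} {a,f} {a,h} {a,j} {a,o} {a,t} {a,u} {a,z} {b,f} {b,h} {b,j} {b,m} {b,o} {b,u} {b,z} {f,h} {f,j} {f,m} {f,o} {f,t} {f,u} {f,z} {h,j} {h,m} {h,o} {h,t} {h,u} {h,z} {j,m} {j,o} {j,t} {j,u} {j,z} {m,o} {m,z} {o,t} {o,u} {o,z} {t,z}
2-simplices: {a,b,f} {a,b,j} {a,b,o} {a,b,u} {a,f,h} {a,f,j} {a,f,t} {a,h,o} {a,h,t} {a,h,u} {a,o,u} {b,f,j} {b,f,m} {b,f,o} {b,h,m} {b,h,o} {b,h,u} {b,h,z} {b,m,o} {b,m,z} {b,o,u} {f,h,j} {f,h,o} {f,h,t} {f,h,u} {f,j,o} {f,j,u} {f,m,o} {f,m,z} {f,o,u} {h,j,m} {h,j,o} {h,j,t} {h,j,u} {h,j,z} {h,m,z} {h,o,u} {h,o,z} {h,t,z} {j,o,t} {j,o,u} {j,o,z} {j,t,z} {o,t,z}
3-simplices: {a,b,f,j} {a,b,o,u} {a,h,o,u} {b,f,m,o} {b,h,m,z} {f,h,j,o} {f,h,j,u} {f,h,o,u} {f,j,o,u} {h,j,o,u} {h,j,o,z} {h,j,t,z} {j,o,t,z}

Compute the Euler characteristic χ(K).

n_0=10 n_1=39 n_2=44 n_3=13
χ=+10−39+44−13=2

χ(K)=2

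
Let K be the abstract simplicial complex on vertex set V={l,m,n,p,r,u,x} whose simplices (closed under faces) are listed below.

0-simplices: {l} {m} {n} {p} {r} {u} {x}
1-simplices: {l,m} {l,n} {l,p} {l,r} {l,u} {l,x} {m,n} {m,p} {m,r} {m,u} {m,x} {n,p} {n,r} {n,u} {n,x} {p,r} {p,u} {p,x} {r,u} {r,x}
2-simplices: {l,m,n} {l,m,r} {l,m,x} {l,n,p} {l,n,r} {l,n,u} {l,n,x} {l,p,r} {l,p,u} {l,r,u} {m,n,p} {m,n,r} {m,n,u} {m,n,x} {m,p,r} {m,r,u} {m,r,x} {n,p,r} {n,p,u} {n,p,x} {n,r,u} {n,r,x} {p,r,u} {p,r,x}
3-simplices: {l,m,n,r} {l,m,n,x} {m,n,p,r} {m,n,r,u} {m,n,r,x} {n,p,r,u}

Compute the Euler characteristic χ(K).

χ(K)=5

n_0=7 n_1=20 n_2=24 n_3=6
χ=+7−20+24−6=5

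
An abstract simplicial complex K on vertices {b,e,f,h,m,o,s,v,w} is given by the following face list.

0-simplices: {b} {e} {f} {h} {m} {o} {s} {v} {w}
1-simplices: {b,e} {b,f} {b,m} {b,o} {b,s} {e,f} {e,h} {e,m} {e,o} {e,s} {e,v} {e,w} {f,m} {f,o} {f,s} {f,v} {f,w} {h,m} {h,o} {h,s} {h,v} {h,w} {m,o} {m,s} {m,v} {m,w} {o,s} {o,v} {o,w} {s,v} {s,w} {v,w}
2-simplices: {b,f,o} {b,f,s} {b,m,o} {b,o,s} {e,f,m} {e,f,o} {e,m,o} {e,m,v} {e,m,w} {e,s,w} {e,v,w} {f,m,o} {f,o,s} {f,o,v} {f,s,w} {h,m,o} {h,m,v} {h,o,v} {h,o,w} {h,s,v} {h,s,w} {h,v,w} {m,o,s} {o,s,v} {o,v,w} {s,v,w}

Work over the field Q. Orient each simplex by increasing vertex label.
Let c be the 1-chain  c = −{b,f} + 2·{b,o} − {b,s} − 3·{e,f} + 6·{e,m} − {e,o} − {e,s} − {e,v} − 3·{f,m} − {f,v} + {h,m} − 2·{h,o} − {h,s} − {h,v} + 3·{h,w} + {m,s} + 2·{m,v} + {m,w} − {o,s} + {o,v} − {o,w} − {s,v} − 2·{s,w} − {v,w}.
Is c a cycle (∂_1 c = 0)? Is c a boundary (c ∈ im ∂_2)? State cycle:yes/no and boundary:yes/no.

cycle:yes boundary:yes

n_0=9 n_1=32 n_2=26  [Q]
∂1: piv[be,bf,bm,bo,bs,eh,ev,ew] rk=8  ker:ef,em,eo,es,fm,fo,fs,fv,fw,hm,ho,hs,hv,hw,mo,ms,mv,mw,os,ov,ow,sv,sw,vw
∂2: piv[bfo,bfs,bmo,bos,efm,efo,emo,emv,emw,esw,evw,fov,fsw,hmo,hmv,hov,how,hsv,hsw,hvw,mos,osv] rk=22  ker:fmo,fos,ovw,svw
∂1c = 0
c vs im∂2: reduces to 0 ⇒ boundary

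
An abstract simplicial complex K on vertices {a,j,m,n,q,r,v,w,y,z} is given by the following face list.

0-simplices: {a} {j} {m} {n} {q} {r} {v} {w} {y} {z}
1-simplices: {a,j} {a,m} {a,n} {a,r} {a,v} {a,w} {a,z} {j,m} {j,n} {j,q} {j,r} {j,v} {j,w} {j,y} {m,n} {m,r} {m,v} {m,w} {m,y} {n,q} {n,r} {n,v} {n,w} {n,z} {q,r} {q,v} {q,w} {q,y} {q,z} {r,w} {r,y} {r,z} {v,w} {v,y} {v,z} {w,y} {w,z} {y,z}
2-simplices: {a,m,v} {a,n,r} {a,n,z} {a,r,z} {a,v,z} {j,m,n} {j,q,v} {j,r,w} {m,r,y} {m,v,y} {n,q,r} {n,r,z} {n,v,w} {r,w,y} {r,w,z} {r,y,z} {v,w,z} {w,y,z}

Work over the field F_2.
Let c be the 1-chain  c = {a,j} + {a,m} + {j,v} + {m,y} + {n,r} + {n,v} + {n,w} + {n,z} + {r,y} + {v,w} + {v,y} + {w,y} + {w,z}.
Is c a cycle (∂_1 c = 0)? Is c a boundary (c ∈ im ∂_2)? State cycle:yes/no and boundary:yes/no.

n_0=10 n_1=38 n_2=18  [Z2]
∂1: piv[aj,am,an,ar,av,aw,az,jq,jy] rk=9  ker:jm,jn,jr,jv,jw,mn,mr,mv,mw,my,nq,nr,nv,nw,nz,qr,qv,qw,qy,qz,rw,ry,rz,vw,vy,vz,wy,wz,yz
∂2: piv[amv,anr,anz,arz,avz,jmn,jqv,jrw,mry,mvy,nqr,nvw,rwy,rwz,ryz,vwz] rk=16  ker:nrz,wyz
∂1c = 0
c vs im∂2: residual ≠ 0 ⇒ not boundary

cycle:yes boundary:no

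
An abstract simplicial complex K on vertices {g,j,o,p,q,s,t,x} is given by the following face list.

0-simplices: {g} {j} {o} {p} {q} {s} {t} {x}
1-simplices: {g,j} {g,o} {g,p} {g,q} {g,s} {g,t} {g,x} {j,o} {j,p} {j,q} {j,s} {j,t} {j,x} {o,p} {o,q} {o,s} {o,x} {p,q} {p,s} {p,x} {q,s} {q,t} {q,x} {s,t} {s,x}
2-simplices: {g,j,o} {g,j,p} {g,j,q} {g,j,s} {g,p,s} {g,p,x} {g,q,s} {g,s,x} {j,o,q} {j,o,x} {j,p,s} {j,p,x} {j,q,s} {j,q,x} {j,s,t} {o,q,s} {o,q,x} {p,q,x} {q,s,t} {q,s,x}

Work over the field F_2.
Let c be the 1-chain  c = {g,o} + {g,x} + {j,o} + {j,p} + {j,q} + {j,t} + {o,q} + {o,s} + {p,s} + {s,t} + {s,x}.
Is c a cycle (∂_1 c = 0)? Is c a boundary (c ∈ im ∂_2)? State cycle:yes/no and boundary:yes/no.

n_0=8 n_1=25 n_2=20  [Z2]
∂1: piv[gj,go,gp,gq,gs,gt,gx] rk=7  ker:jo,jp,jq,js,jt,jx,op,oq,os,ox,pq,ps,px,qs,qt,qx,st,sx
∂2: piv[gjo,gjp,gjq,gjs,gps,gpx,gqs,gsx,joq,jox,jpx,jqx,jst,oqs,pqx,qst] rk=16  ker:jps,jqs,oqx,qsx
∂1c = 0
c vs im∂2: reduces to 0 ⇒ boundary

cycle:yes boundary:yes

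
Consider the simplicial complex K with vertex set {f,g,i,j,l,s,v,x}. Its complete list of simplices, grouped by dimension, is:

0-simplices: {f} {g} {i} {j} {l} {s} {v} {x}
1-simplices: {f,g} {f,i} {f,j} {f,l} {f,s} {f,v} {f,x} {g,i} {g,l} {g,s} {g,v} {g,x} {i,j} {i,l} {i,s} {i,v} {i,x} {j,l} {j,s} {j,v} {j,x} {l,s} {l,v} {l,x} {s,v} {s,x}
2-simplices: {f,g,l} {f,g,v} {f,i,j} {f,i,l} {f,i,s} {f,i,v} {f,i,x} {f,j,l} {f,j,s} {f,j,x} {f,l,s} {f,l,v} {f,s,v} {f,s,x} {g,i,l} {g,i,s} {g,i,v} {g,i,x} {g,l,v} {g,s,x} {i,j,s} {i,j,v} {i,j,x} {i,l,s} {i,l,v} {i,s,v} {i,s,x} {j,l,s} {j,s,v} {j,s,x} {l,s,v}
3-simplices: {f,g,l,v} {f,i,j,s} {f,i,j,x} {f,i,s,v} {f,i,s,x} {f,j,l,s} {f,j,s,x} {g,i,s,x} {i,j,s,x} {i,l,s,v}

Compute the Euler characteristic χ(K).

n_0=8 n_1=26 n_2=31 n_3=10
χ=+8−26+31−10=3

χ(K)=3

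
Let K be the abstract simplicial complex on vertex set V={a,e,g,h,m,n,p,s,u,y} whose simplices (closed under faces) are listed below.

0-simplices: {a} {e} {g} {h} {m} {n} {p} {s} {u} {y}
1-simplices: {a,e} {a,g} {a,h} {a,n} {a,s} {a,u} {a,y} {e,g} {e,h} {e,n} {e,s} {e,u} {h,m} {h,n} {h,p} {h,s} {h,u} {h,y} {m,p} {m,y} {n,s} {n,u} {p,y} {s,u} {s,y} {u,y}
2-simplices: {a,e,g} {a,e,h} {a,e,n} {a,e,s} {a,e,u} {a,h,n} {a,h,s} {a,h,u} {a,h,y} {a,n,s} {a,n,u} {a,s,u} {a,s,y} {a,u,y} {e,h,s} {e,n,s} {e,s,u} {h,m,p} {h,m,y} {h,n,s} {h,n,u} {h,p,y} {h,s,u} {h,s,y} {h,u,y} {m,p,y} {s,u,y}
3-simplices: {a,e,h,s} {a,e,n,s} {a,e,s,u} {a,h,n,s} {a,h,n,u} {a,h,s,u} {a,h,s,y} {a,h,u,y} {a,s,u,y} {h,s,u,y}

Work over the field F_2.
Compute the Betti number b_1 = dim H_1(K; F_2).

b_1=0

n_0=10 n_1=26 n_2=27 n_3=10  [Z2]
∂1: piv[ae,ag,ah,an,as,au,ay,hm,hp] rk=9  ker:eg,eh,en,es,eu,hn,hs,hu,hy,mp,my,ns,nu,py,su,sy,uy
∂2: piv[aeg,aeh,aen,aes,aeu,ahn,ahs,ahu,ahy,ans,anu,asu,asy,auy,hmp,hmy,hpy] rk=17  ker:ehs,ens,esu,hns,hnu,hsu,hsy,huy,mpy,suy
∂3: piv[aehs,aens,aesu,ahns,ahnu,ahsu,ahsy,ahuy,asuy] rk=9  ker:hsuy
b_1=(26−9)−17=0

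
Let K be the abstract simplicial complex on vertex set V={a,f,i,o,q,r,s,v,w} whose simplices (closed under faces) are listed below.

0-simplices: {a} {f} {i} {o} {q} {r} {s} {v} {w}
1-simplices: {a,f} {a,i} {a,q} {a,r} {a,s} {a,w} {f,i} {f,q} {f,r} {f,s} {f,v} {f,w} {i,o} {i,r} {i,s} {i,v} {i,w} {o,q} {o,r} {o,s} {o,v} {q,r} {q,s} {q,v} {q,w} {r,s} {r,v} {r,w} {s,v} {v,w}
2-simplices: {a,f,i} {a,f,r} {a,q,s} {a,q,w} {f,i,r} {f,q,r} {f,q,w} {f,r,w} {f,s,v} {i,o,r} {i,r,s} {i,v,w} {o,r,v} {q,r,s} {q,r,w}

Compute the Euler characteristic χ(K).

χ(K)=-6

n_0=9 n_1=30 n_2=15
χ=+9−30+15=-6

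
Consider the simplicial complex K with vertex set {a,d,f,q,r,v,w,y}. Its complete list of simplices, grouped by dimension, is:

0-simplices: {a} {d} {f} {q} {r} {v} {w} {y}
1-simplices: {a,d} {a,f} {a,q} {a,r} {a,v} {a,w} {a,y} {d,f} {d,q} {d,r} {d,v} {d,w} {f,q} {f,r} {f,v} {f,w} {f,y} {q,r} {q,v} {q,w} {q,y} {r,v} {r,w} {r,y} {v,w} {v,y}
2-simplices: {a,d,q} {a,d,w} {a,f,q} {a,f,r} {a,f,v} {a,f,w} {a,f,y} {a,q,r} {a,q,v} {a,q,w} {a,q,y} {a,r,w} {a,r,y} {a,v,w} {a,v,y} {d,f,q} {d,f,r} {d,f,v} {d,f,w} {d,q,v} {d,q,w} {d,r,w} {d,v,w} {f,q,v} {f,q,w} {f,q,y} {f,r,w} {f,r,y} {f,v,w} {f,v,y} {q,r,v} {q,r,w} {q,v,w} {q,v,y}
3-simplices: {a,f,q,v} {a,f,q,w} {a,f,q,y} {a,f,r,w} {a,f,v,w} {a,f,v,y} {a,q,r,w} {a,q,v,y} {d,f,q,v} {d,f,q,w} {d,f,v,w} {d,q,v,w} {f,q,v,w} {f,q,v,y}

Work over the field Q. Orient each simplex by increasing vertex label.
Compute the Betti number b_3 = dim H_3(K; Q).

n_0=8 n_1=26 n_2=34 n_3=14  [Q]
∂1: piv[ad,af,aq,ar,av,aw,ay] rk=7  ker:df,dq,dr,dv,dw,fq,fr,fv,fw,fy,qr,qv,qw,qy,rv,rw,ry,vw,vy
∂2: piv[adq,adw,afq,afr,afv,afw,afy,aqr,aqv,aqw,aqy,arw,ary,avw,avy,dfq,dfr,dfv,qrv] rk=19  ker:dfw,dqv,dqw,drw,dvw,fqv,fqw,fqy,frw,fry,fvw,fvy,qrw,qvw,qvy
∂3: piv[afqv,afqw,afqy,afrw,afvw,afvy,aqrw,aqvy,dfqv,dfqw,dfvw,dqvw] rk=12  ker:fqvw,fqvy
b_3=(14−12)−0=2

b_3=2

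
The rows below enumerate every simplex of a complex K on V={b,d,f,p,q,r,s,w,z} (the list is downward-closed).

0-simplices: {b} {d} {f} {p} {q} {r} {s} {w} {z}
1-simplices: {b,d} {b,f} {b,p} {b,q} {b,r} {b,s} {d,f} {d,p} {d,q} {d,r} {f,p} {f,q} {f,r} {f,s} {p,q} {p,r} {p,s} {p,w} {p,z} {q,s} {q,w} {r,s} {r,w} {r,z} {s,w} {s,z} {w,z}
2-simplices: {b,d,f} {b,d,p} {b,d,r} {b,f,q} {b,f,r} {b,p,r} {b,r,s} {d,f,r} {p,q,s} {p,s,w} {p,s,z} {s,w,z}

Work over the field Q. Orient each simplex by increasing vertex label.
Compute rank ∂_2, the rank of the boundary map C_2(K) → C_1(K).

n_0=9 n_1=27 n_2=12  [Q]
∂1: piv[bd,bf,bp,bq,br,bs,pw,pz] rk=8  ker:df,dp,dq,dr,fp,fq,fr,fs,pq,pr,ps,qs,qw,rs,rw,rz,sw,sz,wz
∂2: piv[bdf,bdp,bdr,bfq,bfr,bpr,brs,pqs,psw,psz,swz] rk=11  ker:dfr
rk∂_2=11

rank∂_2=11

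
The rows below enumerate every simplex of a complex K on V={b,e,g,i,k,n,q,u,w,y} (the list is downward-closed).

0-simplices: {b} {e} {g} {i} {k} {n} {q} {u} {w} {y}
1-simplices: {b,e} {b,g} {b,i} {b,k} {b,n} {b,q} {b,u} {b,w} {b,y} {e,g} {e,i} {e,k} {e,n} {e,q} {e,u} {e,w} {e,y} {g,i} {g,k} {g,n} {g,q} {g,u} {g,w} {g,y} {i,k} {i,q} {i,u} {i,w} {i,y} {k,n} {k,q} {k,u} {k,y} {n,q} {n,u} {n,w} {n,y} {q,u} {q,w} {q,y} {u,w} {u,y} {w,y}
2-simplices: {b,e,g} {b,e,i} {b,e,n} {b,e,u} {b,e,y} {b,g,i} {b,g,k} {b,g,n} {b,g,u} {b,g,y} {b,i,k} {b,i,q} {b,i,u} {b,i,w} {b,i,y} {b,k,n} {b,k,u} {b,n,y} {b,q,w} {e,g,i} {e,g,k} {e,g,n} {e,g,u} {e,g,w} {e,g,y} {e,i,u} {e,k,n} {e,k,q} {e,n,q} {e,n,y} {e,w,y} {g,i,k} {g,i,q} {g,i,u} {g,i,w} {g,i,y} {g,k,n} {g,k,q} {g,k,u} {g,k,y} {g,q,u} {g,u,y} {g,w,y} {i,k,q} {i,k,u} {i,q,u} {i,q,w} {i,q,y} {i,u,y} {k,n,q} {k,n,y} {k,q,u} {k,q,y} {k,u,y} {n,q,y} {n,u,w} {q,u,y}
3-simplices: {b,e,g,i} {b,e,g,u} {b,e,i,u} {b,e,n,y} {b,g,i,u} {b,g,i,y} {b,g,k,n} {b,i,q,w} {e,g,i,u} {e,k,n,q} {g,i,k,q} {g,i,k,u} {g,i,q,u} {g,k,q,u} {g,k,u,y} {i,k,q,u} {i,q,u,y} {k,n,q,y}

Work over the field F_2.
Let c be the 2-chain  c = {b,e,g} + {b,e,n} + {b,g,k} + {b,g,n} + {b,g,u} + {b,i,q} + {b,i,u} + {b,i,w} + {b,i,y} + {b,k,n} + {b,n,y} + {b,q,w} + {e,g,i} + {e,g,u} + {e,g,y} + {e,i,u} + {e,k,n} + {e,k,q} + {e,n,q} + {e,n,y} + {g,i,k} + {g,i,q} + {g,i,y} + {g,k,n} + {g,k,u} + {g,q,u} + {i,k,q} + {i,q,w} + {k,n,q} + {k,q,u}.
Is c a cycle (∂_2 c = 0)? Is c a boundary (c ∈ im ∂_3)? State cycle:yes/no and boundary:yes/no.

n_0=10 n_1=43 n_2=57 n_3=18  [Z2]
∂1: piv[be,bg,bi,bk,bn,bq,bu,bw,by] rk=9  ker:eg,ei,ek,en,eq,eu,ew,ey,gi,gk,gn,gq,gu,gw,gy,ik,iq,iu,iw,iy,kn,kq,ku,ky,nq,nu,nw,ny,qu,qw,qy,uw,uy,wy
∂2: piv[beg,bei,ben,beu,bey,bgi,bgk,bgn,bgu,bgy,bik,biq,biu,biw,biy,bkn,bku,bny,bqw,egk,egw,ekq,enq,ewy,giq,giw,gkq,gky,gqu,guy,iqy,nuw] rk=32  ker:egi,egn,egu,egy,eiu,ekn,eny,gik,giu,giy,gkn,gku,gwy,ikq,iku,iqu,iqw,iuy,knq,kny,kqu,kqy,kuy,nqy,quy
∂3: piv[begi,begu,beiu,beny,bgiu,bgiy,bgkn,biqw,eknq,gikq,giku,giqu,gkqu,gkuy,iquy,knqy] rk=16  ker:egiu,ikqu
∂2c = 0
c vs im∂3: residual ≠ 0 ⇒ not boundary

cycle:yes boundary:no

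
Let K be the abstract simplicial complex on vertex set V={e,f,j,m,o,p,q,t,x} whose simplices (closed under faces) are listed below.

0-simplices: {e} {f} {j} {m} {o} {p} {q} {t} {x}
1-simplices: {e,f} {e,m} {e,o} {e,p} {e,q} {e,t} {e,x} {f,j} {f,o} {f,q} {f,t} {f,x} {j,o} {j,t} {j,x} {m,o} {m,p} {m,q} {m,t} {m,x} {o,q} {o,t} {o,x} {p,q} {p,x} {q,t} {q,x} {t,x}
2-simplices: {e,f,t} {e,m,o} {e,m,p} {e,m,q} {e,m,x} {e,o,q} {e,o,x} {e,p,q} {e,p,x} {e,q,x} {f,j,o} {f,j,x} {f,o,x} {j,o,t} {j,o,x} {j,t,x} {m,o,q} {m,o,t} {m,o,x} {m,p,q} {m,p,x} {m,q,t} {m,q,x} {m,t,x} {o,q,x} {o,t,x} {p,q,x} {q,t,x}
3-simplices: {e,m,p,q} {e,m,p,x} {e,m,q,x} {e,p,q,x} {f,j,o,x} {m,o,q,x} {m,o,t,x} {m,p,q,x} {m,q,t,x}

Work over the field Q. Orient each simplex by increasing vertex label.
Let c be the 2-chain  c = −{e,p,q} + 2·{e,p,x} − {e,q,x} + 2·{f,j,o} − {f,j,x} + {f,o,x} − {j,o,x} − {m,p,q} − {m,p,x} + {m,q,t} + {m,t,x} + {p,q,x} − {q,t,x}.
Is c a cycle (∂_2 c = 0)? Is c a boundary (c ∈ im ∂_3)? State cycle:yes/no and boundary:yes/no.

cycle:no boundary:no

n_0=9 n_1=28 n_2=28 n_3=9  [Q]
∂1: piv[ef,em,eo,ep,eq,et,ex,fj] rk=8  ker:fo,fq,ft,fx,jo,jt,jx,mo,mp,mq,mt,mx,oq,ot,ox,pq,px,qt,qx,tx
∂2: piv[eft,emo,emp,emq,emx,eoq,eox,epq,epx,eqx,fjo,fjx,fox,jot,jtx,mot,mqt] rk=17  ker:jox,moq,mox,mpq,mpx,mqx,mtx,oqx,otx,pqx,qtx
∂3: piv[empq,empx,emqx,epqx,fjox,moqx,motx,mqtx] rk=8  ker:mpqx
∂2c = {e,p} − {e,x} + {f,j} − {f,o} + {j,o} − 2·{m,p} + 2·{m,q} − {p,q} + {q,x}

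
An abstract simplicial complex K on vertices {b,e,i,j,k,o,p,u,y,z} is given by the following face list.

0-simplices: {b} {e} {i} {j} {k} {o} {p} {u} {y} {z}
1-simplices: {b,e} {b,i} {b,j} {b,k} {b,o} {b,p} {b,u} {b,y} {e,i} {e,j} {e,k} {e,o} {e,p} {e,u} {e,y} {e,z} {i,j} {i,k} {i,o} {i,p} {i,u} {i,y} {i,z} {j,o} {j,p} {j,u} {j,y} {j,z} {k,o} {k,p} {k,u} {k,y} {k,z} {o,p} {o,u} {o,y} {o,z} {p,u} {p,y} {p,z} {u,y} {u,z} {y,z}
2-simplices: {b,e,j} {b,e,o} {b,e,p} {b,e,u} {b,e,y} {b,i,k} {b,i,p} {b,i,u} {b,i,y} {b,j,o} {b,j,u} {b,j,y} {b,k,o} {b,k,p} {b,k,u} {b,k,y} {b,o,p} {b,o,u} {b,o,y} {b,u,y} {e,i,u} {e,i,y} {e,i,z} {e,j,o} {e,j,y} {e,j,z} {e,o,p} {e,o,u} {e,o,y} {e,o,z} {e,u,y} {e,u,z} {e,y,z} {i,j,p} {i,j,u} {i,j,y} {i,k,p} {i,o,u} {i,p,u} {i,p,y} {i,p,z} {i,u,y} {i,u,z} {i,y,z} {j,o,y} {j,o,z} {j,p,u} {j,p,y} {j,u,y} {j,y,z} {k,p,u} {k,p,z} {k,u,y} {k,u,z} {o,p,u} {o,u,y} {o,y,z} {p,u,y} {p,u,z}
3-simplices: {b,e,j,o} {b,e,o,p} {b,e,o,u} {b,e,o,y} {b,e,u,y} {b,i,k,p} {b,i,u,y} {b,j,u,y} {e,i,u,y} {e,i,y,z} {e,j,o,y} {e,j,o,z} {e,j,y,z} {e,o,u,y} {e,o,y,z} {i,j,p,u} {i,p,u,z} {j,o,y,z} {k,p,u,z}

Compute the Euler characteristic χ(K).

χ(K)=7

n_0=10 n_1=43 n_2=59 n_3=19
χ=+10−43+59−19=7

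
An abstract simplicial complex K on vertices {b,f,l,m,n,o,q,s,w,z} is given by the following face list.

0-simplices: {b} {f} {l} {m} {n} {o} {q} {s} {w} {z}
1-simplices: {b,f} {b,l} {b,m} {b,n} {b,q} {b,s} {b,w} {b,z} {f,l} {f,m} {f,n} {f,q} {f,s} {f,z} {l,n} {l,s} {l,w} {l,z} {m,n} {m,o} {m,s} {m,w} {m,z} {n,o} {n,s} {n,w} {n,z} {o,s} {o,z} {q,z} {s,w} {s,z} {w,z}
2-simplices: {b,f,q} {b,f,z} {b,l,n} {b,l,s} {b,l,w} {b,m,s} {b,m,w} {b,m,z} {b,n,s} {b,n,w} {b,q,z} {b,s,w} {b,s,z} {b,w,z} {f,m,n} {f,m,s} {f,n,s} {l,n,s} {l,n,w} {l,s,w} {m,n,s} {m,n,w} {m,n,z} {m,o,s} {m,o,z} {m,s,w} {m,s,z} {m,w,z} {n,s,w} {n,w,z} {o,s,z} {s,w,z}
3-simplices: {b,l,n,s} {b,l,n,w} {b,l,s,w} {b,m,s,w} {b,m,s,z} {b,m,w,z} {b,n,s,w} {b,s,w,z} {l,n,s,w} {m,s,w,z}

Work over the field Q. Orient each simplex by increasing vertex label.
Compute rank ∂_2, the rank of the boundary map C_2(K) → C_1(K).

rank∂_2=20

n_0=10 n_1=33 n_2=32 n_3=10  [Q]
∂1: piv[bf,bl,bm,bn,bq,bs,bw,bz,mo] rk=9  ker:fl,fm,fn,fq,fs,fz,ln,ls,lw,lz,mn,ms,mw,mz,no,ns,nw,nz,os,oz,qz,sw,sz,wz
∂2: piv[bfq,bfz,bln,bls,blw,bms,bmw,bmz,bns,bnw,bqz,bsw,bsz,bwz,fmn,fms,fns,mnz,mos,moz] rk=20  ker:lns,lnw,lsw,mns,mnw,msw,msz,mwz,nsw,nwz,osz,swz
∂3: piv[blns,blnw,blsw,bmsw,bmsz,bmwz,bnsw,bswz] rk=8  ker:lnsw,mswz
rk∂_2=20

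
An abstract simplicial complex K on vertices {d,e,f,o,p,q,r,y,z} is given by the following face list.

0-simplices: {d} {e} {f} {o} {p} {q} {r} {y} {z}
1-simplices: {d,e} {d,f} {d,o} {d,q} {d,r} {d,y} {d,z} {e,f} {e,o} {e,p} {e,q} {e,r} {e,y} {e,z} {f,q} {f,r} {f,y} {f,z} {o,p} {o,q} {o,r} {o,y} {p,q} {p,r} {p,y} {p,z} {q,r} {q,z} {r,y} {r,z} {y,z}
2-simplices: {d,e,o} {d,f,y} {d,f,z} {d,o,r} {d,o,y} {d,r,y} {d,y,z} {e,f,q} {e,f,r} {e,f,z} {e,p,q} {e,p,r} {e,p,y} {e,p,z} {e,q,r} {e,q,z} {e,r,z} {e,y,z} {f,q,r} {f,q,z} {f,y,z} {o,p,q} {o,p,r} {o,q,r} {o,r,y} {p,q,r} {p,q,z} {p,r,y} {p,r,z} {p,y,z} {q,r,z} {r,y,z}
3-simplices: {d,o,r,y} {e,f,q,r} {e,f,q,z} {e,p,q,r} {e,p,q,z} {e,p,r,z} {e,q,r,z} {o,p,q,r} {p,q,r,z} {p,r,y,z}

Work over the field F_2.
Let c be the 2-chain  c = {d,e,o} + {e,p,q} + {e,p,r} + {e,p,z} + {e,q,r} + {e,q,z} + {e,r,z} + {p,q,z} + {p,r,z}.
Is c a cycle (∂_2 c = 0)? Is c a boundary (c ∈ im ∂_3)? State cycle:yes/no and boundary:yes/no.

n_0=9 n_1=31 n_2=32 n_3=10  [Z2]
∂1: piv[de,df,do,dq,dr,dy,dz,ep] rk=8  ker:ef,eo,eq,er,ey,ez,fq,fr,fy,fz,op,oq,or,oy,pq,pr,py,pz,qr,qz,ry,rz,yz
∂2: piv[deo,dfy,dfz,dor,doy,dry,dyz,efq,efr,efz,epq,epr,epy,epz,eqr,eqz,erz,eyz,opq,opr,pry] rk=21  ker:fqr,fqz,fyz,oqr,ory,pqr,pqz,prz,pyz,qrz,ryz
∂3: piv[dory,efqr,efqz,epqr,epqz,eprz,eqrz,opqr,pryz] rk=9  ker:pqrz
∂2c = {d,e} + {d,o} + {e,o} + {e,p} + {e,q} + {e,r} + {e,z} + {p,z} + {q,r}

cycle:no boundary:no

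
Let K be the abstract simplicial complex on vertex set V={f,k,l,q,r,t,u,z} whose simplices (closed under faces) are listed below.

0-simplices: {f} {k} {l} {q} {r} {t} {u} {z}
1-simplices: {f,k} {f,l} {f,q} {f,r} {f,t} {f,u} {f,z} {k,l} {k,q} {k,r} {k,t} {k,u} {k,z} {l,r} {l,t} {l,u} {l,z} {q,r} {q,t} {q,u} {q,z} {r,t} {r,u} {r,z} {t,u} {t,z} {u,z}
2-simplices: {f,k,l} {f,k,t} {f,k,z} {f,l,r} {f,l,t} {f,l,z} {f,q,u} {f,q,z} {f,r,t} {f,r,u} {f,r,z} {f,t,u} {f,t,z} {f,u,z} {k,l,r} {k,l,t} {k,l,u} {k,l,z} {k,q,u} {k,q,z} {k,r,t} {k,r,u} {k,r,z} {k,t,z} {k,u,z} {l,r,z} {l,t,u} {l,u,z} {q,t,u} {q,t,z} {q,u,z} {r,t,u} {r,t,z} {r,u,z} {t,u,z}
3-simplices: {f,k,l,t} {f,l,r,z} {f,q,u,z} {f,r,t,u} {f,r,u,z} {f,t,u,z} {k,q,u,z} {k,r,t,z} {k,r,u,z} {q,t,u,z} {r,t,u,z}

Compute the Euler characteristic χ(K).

χ(K)=5

n_0=8 n_1=27 n_2=35 n_3=11
χ=+8−27+35−11=5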